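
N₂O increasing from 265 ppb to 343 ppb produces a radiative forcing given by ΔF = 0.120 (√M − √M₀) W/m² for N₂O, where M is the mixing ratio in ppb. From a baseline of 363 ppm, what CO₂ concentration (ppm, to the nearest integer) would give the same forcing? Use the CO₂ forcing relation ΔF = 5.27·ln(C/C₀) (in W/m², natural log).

C ≈ 382 ppm

N₂O forcing: 0.120 × (√343 − √265) = 0.120 × (18.5203 − 16.2788) = 0.120 × 2.2415 = 0.26898 W/m².
Set 5.27 ln(C/363) = 0.26898: ln(C/363) = 0.26898/5.27 = 0.05104, so C = 363 × e^0.05104 = 363 × 1.05236 = 382.01 ppm.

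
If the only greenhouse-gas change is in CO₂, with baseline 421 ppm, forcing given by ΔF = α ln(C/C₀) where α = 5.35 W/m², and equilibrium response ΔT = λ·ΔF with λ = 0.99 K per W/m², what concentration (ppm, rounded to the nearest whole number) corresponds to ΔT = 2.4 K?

C ≈ 662 ppm

Required forcing: ΔF = ΔT/λ = 2.4/0.99 = 2.4242 W/m².
Then ln(C/421) = ΔF/5.35 = 2.4242/5.35 = 0.45312.
So C = 421 × e^0.45312 = 421 × 1.57321 = 662.32 ppm.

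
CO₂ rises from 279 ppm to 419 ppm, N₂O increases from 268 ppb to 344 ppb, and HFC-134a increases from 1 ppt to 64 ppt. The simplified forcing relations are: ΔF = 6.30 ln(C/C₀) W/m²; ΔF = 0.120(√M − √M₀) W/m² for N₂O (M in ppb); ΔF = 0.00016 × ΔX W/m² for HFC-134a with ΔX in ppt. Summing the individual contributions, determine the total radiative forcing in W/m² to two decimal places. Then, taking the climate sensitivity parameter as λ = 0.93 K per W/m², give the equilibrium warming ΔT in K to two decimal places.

ΔF = 2.83 W/m²; ΔT = 2.63 K

CO₂: 6.30 × ln(419/279) = 6.30 × ln(1.50179) = 6.30 × 0.40666 = 2.5620 W/m².
N₂O: 0.120 × (√344 − √268) = 0.120 × (18.5472 − 16.3707) = 0.120 × 2.1765 = 0.2612 W/m².
HFC-134a: ΔF = 0.00016 × (64 − 1) = 0.00016 × 63 = 0.0101 W/m².
Total ΔF = 2.5620 + 0.2612 + 0.0101 = 2.8333 W/m².
ΔT = λ ΔF = 0.93 × 2.83 = 2.6319 K.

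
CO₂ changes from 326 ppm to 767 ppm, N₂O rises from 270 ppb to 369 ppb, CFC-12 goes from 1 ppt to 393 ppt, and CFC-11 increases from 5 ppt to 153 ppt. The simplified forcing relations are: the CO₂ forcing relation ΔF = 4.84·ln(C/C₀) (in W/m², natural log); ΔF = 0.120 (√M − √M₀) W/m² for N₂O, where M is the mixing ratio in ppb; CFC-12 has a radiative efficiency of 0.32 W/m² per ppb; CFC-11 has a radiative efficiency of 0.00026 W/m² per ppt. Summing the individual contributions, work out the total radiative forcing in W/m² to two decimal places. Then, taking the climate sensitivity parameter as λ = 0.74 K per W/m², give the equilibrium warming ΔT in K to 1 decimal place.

ΔF = 4.64 W/m²; ΔT = 3.4 K

CO₂: 4.84 × ln(767/326) = 4.84 × ln(2.35276) = 4.84 × 0.85559 = 4.1411 W/m².
N₂O: 0.120 × (√369 − √270) = 0.120 × (19.2094 − 16.4317) = 0.120 × 2.7777 = 0.3333 W/m².
CFC-12: Δ = 393 − 1 = 392 ppt = 0.392 ppb; ΔF = 0.32 × 0.392 = 0.1254 W/m².
CFC-11: ΔF = 0.00026 × (153 − 5) = 0.00026 × 148 = 0.0385 W/m².
Total ΔF = 4.1411 + 0.3333 + 0.1254 + 0.0385 = 4.6383 W/m².
ΔT = λ ΔF = 0.74 × 4.64 = 3.4336 K.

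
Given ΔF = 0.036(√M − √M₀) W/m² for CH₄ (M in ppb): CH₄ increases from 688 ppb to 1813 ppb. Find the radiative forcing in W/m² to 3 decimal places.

ΔF = 0.589 W/m²

CH₄: 0.036 × (√1813 − √688) = 0.036 × (42.5793 − 26.2298) = 0.036 × 16.3495 = 0.5886 W/m².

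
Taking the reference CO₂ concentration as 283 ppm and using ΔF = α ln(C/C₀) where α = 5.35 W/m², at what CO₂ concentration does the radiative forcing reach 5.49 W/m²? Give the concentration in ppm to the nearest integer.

C ≈ 790 ppm

Set 5.35 ln(C/283) = 5.49, so ln(C/283) = 5.49/5.35 = 1.02617.
Then C/283 = e^1.02617 = 2.79036, giving C = 283 × 2.79036 = 789.67 ppm.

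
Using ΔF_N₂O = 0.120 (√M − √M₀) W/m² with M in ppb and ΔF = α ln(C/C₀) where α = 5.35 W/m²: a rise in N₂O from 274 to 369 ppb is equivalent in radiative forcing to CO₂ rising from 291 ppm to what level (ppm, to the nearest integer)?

N₂O forcing: 0.120 × (√369 − √274) = 0.120 × (19.2094 − 16.5529) = 0.120 × 2.6565 = 0.31878 W/m².
Set 5.35 ln(C/291) = 0.31878: ln(C/291) = 0.31878/5.35 = 0.05959, so C = 291 × e^0.05959 = 291 × 1.06140 = 308.87 ppm.

C ≈ 309 ppm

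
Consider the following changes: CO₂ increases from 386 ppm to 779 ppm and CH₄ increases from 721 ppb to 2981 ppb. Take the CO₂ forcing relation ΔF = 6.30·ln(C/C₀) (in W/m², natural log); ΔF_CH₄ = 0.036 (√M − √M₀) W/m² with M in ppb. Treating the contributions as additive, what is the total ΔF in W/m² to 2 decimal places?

CO₂: 6.30 × ln(779/386) = 6.30 × ln(2.01813) = 6.30 × 0.70217 = 4.4237 W/m².
CH₄: 0.036 × (√2981 − √721) = 0.036 × (54.5985 − 26.8514) = 0.036 × 27.7471 = 0.9989 W/m².
Total ΔF = 4.4237 + 0.9989 = 5.4226 W/m².

ΔF = 5.42 W/m²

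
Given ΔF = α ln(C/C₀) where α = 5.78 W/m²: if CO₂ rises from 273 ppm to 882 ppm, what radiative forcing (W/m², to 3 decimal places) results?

CO₂: 5.78 × ln(882/273) = 5.78 × ln(3.23077) = 5.78 × 1.17272 = 6.7783 W/m².

ΔF = 6.778 W/m²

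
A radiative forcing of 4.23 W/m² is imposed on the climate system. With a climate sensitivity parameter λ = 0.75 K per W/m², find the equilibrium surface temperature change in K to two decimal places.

ΔT = 3.17 K

ΔT = λ ΔF = 0.75 × 4.23 = 3.1725 K.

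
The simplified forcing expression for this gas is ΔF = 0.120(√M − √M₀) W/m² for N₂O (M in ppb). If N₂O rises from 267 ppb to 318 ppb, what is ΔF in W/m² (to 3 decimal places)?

N₂O: 0.120 × (√318 − √267) = 0.120 × (17.8326 − 16.3401) = 0.120 × 1.4925 = 0.1791 W/m².

ΔF = 0.179 W/m²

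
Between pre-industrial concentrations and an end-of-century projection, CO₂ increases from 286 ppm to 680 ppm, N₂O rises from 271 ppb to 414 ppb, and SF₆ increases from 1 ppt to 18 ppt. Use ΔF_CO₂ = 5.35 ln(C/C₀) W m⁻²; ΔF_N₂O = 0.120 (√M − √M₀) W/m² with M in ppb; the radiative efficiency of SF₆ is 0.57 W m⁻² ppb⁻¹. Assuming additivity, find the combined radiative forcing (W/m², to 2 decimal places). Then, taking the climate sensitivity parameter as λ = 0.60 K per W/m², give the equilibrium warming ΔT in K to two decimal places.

ΔF = 5.11 W/m²; ΔT = 3.07 K

CO₂: 5.35 × ln(680/286) = 5.35 × ln(2.37762) = 5.35 × 0.86610 = 4.6336 W/m².
N₂O: 0.120 × (√414 − √271) = 0.120 × (20.3470 − 16.4621) = 0.120 × 3.8849 = 0.4662 W/m².
SF₆: Δ = 18 − 1 = 17 ppt = 0.017 ppb; ΔF = 0.57 × 0.017 = 0.0097 W/m².
Total ΔF = 4.6336 + 0.4662 + 0.0097 = 5.1095 W/m².
ΔT = λ ΔF = 0.60 × 5.11 = 3.0660 K.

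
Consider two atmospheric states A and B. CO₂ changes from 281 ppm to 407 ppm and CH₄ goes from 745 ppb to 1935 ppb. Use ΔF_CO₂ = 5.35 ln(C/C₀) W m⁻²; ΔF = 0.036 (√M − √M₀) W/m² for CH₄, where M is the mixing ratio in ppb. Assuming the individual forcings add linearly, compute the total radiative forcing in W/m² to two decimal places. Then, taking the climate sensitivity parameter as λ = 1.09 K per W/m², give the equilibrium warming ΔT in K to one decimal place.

ΔF = 2.58 W/m²; ΔT = 2.8 K

CO₂: 5.35 × ln(407/281) = 5.35 × ln(1.44840) = 5.35 × 0.37046 = 1.9820 W/m².
CH₄: 0.036 × (√1935 − √745) = 0.036 × (43.9886 − 27.2947) = 0.036 × 16.6939 = 0.6010 W/m².
Total ΔF = 1.9820 + 0.6010 = 2.5830 W/m².
ΔT = λ ΔF = 1.09 × 2.58 = 2.8122 K.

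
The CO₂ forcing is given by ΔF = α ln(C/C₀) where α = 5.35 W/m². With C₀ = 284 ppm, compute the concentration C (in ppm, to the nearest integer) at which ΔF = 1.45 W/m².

Set 5.35 ln(C/284) = 1.45, so ln(C/284) = 1.45/5.35 = 0.27103.
Then C/284 = e^0.27103 = 1.31131, giving C = 284 × 1.31131 = 372.41 ppm.

C ≈ 372 ppm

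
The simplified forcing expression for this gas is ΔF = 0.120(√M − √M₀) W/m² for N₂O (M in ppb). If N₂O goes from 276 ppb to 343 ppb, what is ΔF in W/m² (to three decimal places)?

ΔF = 0.229 W/m²

N₂O: 0.120 × (√343 − √276) = 0.120 × (18.5203 − 16.6132) = 0.120 × 1.9071 = 0.2289 W/m².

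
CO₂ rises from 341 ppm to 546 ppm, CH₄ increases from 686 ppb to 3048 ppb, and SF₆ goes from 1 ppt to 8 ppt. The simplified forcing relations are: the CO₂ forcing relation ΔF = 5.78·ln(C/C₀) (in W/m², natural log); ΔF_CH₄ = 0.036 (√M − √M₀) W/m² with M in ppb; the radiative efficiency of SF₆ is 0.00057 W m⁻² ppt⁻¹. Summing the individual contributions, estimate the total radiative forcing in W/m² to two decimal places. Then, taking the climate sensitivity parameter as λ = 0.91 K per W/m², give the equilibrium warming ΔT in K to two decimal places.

CO₂: 5.78 × ln(546/341) = 5.78 × ln(1.60117) = 5.78 × 0.47073 = 2.7208 W/m².
CH₄: 0.036 × (√3048 − √686) = 0.036 × (55.2087 − 26.1916) = 0.036 × 29.0171 = 1.0446 W/m².
SF₆: ΔF = 0.00057 × (8 − 1) = 0.00057 × 7 = 0.0040 W/m².
Total ΔF = 2.7208 + 1.0446 + 0.0040 = 3.7694 W/m².
ΔT = λ ΔF = 0.91 × 3.77 = 3.4307 K.

ΔF = 3.77 W/m²; ΔT = 3.43 K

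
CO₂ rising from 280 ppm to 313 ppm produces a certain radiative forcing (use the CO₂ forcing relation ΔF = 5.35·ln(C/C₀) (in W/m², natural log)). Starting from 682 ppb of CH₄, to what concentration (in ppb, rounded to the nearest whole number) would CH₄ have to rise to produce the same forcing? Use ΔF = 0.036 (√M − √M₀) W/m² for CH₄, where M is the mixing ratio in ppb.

M ≈ 1821 ppb

CO₂ forcing: 5.35 × ln(313/280) = 5.35 × 0.111414 = 0.59606 W/m².
Set 0.036(√M − √682) = 0.59606: √M = 0.59606/0.036 + √682 = 16.5572 + 26.1151 = 42.6723.
M = (42.6723)² = 1820.93 ppb.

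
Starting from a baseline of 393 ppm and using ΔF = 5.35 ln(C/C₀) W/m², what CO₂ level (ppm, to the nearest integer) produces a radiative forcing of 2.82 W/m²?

Set 5.35 ln(C/393) = 2.82, so ln(C/393) = 2.82/5.35 = 0.52710.
Then C/393 = e^0.52710 = 1.69401, giving C = 393 × 1.69401 = 665.75 ppm.

C ≈ 666 ppm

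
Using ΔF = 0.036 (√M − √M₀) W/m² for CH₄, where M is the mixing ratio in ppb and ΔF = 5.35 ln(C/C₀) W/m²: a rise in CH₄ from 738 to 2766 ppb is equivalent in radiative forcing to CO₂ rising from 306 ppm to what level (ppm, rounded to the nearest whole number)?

C ≈ 363 ppm

CH₄ forcing: 0.036 × (√2766 − √738) = 0.036 × (52.5928 − 27.1662) = 0.036 × 25.4266 = 0.91536 W/m².
Set 5.35 ln(C/306) = 0.91536: ln(C/306) = 0.91536/5.35 = 0.17110, so C = 306 × e^0.17110 = 306 × 1.18661 = 363.10 ppm.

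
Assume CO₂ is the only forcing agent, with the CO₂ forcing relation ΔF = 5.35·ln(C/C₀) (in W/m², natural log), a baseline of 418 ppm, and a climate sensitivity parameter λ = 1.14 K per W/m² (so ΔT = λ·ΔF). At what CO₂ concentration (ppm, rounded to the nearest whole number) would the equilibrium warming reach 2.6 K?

Required forcing: ΔF = ΔT/λ = 2.6/1.14 = 2.2807 W/m².
Then ln(C/418) = ΔF/5.35 = 2.2807/5.35 = 0.42630.
So C = 418 × e^0.42630 = 418 × 1.53158 = 640.20 ppm.

C ≈ 640 ppm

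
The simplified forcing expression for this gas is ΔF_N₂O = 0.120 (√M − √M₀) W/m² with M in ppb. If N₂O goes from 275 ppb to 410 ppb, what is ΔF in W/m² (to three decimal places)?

N₂O: 0.120 × (√410 − √275) = 0.120 × (20.2485 − 16.5831) = 0.120 × 3.6654 = 0.4398 W/m².

ΔF = 0.440 W/m²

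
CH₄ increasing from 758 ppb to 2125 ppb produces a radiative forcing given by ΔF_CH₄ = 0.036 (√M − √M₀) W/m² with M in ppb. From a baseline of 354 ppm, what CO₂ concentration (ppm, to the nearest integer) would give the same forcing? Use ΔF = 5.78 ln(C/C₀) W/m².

C ≈ 397 ppm

CH₄ forcing: 0.036 × (√2125 − √758) = 0.036 × (46.0977 − 27.5318) = 0.036 × 18.5659 = 0.66837 W/m².
Set 5.78 ln(C/354) = 0.66837: ln(C/354) = 0.66837/5.78 = 0.11563, so C = 354 × e^0.11563 = 354 × 1.12258 = 397.39 ppm.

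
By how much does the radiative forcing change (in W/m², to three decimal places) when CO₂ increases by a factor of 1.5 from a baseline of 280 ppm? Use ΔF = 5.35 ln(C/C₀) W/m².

ΔF = 5.35 × ln(1.5) = 5.35 × 0.40547 = 2.1693 W/m².

ΔF = 2.169 W/m²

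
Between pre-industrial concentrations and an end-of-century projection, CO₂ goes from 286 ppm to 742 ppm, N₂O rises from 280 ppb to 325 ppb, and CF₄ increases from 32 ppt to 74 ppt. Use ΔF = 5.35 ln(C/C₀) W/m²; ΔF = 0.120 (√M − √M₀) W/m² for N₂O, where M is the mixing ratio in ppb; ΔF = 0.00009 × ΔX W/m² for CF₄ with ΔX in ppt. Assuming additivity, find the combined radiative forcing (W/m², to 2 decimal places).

CO₂: 5.35 × ln(742/286) = 5.35 × ln(2.59441) = 5.35 × 0.95336 = 5.1005 W/m².
N₂O: 0.120 × (√325 − √280) = 0.120 × (18.0278 − 16.7332) = 0.120 × 1.2946 = 0.1554 W/m².
CF₄: ΔF = 0.00009 × (74 − 32) = 0.00009 × 42 = 0.0038 W/m².
Total ΔF = 5.1005 + 0.1554 + 0.0038 = 5.2597 W/m².

ΔF = 5.26 W/m²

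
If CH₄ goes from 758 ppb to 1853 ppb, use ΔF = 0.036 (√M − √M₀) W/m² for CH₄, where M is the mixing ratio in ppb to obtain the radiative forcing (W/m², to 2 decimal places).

CH₄: 0.036 × (√1853 − √758) = 0.036 × (43.0465 − 27.5318) = 0.036 × 15.5147 = 0.5585 W/m².

ΔF = 0.56 W/m²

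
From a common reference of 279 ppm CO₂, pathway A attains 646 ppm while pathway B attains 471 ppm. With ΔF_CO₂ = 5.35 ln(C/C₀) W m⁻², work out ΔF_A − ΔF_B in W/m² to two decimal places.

ΔF_A − ΔF_B = 1.69 W/m²

ΔF_A = 5.35 ln(646/279) = 5.35 × 0.83959 = 4.4918 W/m².
ΔF_B = 5.35 ln(471/279) = 5.35 × 0.52365 = 2.8015 W/m².
Difference: 4.4918 − 2.8015 = 1.6903 W/m².
(Equivalently, ΔF_A − ΔF_B = 5.35 ln(646/471) = 5.35 × 0.31594 = 1.6903 W/m².)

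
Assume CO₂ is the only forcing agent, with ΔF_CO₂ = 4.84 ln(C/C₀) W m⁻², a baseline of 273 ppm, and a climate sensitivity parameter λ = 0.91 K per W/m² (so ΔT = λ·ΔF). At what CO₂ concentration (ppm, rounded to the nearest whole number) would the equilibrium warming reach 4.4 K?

C ≈ 741 ppm

Required forcing: ΔF = ΔT/λ = 4.4/0.91 = 4.8352 W/m².
Then ln(C/273) = ΔF/4.84 = 4.8352/4.84 = 0.99901.
So C = 273 × e^0.99901 = 273 × 2.71559 = 741.36 ppm.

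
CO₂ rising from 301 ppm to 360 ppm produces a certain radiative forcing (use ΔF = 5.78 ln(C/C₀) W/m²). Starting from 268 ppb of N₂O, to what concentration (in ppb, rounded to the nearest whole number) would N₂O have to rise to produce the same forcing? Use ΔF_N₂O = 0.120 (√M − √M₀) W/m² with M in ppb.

CO₂ forcing: 5.78 × ln(360/301) = 5.78 × 0.178994 = 1.03459 W/m².
Set 0.120(√M − √268) = 1.03459: √M = 1.03459/0.120 + √268 = 8.6216 + 16.3707 = 24.9923.
M = (24.9923)² = 624.62 ppb.

M ≈ 625 ppb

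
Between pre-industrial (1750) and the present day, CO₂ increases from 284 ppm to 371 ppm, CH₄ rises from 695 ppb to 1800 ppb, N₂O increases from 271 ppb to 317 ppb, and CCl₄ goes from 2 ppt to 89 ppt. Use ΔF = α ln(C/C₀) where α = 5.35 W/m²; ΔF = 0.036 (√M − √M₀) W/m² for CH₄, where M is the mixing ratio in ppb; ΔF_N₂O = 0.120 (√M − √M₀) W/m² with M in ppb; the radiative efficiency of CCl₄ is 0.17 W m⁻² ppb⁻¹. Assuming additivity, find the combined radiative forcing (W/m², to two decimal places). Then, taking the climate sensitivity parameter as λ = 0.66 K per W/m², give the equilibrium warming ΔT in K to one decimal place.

CO₂: 5.35 × ln(371/284) = 5.35 × ln(1.30634) = 5.35 × 0.26723 = 1.4297 W/m².
CH₄: 0.036 × (√1800 − √695) = 0.036 × (42.4264 − 26.3629) = 0.036 × 16.0635 = 0.5783 W/m².
N₂O: 0.120 × (√317 − √271) = 0.120 × (17.8045 − 16.4621) = 0.120 × 1.3424 = 0.1611 W/m².
CCl₄: Δ = 89 − 2 = 87 ppt = 0.087 ppb; ΔF = 0.17 × 0.087 = 0.0148 W/m².
Total ΔF = 1.4297 + 0.5783 + 0.1611 + 0.0148 = 2.1839 W/m².
ΔT = λ ΔF = 0.66 × 2.18 = 1.4388 K.

ΔF = 2.18 W/m²; ΔT = 1.4 K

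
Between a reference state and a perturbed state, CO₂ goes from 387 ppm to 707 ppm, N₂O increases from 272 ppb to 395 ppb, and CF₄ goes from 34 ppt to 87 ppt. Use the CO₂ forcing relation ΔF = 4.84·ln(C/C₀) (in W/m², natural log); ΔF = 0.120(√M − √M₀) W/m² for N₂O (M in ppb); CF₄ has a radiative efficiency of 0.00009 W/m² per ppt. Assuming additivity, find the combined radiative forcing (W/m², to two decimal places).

ΔF = 3.33 W/m²

CO₂: 4.84 × ln(707/387) = 4.84 × ln(1.82687) = 4.84 × 0.60260 = 2.9166 W/m².
N₂O: 0.120 × (√395 − √272) = 0.120 × (19.8746 − 16.4924) = 0.120 × 3.3822 = 0.4059 W/m².
CF₄: ΔF = 0.00009 × (87 − 34) = 0.00009 × 53 = 0.0048 W/m².
Total ΔF = 2.9166 + 0.4059 + 0.0048 = 3.3273 W/m².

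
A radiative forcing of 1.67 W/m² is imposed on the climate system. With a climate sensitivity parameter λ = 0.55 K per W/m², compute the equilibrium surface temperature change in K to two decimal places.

ΔT = 0.92 K

ΔT = λ ΔF = 0.55 × 1.67 = 0.9185 K.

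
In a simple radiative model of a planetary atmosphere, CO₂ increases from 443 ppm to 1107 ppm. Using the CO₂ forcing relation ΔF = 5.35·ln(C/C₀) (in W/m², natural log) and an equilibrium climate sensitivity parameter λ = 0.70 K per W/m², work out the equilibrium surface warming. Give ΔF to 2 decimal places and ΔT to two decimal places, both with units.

CO₂: 5.35 × ln(1107/443) = 5.35 × ln(2.49887) = 5.35 × 0.91584 = 4.8997 W/m².
ΔT = λ ΔF = 0.70 × 4.90 = 3.4300 K.

ΔF = 4.90 W/m²; ΔT = 3.43 K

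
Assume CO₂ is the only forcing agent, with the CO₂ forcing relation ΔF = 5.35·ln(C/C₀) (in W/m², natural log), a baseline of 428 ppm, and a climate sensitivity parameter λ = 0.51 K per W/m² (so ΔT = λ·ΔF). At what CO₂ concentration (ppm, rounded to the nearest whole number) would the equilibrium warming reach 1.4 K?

C ≈ 715 ppm

Required forcing: ΔF = ΔT/λ = 1.4/0.51 = 2.7451 W/m².
Then ln(C/428) = ΔF/5.35 = 2.7451/5.35 = 0.51310.
So C = 428 × e^0.51310 = 428 × 1.67046 = 714.96 ppm.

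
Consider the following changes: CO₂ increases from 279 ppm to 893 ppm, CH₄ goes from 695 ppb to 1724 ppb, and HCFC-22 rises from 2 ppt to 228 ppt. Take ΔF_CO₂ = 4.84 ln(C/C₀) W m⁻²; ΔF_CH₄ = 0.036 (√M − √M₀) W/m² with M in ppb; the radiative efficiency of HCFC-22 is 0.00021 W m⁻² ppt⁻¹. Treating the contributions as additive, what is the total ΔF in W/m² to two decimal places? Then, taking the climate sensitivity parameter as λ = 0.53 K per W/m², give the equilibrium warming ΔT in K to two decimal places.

ΔF = 6.22 W/m²; ΔT = 3.30 K

CO₂: 4.84 × ln(893/279) = 4.84 × ln(3.20072) = 4.84 × 1.16338 = 5.6308 W/m².
CH₄: 0.036 × (√1724 − √695) = 0.036 × (41.5211 − 26.3629) = 0.036 × 15.1582 = 0.5457 W/m².
HCFC-22: ΔF = 0.00021 × (228 − 2) = 0.00021 × 226 = 0.0475 W/m².
Total ΔF = 5.6308 + 0.5457 + 0.0475 = 6.2240 W/m².
ΔT = λ ΔF = 0.53 × 6.22 = 3.2966 K.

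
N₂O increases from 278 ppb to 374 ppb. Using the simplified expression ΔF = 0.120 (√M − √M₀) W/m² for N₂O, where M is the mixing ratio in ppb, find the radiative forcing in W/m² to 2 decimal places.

ΔF = 0.32 W/m²

N₂O: 0.120 × (√374 − √278) = 0.120 × (19.3391 − 16.6733) = 0.120 × 2.6658 = 0.3199 W/m².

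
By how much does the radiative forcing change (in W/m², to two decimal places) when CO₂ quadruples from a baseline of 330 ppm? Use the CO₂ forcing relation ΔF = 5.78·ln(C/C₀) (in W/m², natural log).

ΔF = 8.01 W/m²

ΔF = 5.78 × ln(4) = 5.78 × 1.38629 = 8.0128 W/m².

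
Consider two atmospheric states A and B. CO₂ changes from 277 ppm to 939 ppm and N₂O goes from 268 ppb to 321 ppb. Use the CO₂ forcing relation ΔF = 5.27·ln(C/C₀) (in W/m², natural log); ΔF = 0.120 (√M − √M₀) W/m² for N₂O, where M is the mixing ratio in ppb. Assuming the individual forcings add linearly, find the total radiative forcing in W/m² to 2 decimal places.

CO₂: 5.27 × ln(939/277) = 5.27 × ln(3.38989) = 5.27 × 1.22080 = 6.4336 W/m².
N₂O: 0.120 × (√321 − √268) = 0.120 × (17.9165 − 16.3707) = 0.120 × 1.5458 = 0.1855 W/m².
Total ΔF = 6.4336 + 0.1855 = 6.6191 W/m².

ΔF = 6.62 W/m²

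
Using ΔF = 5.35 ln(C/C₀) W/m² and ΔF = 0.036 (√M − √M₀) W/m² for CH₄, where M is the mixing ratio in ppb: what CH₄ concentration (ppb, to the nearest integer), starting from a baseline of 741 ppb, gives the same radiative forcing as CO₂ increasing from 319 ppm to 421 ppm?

CO₂ forcing: 5.35 × ln(421/319) = 5.35 × 0.277442 = 1.48431 W/m².
Set 0.036(√M − √741) = 1.48431: √M = 1.48431/0.036 + √741 = 41.2308 + 27.2213 = 68.4521.
M = (68.4521)² = 4685.69 ppb.

M ≈ 4686 ppb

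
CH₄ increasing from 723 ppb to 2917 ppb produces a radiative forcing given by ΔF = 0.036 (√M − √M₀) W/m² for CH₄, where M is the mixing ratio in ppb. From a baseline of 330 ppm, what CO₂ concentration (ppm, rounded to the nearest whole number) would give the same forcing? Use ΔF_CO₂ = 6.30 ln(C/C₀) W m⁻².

CH₄ forcing: 0.036 × (√2917 − √723) = 0.036 × (54.0093 − 26.8887) = 0.036 × 27.1206 = 0.97634 W/m².
Set 6.30 ln(C/330) = 0.97634: ln(C/330) = 0.97634/6.30 = 0.15497, so C = 330 × e^0.15497 = 330 × 1.16762 = 385.31 ppm.

C ≈ 385 ppm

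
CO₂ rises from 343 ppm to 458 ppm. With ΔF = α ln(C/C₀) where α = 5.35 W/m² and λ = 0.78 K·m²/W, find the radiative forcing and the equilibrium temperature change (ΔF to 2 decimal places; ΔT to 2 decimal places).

ΔF = 1.55 W/m²; ΔT = 1.21 K

CO₂: 5.35 × ln(458/343) = 5.35 × ln(1.33528) = 5.35 × 0.28914 = 1.5469 W/m².
ΔT = λ ΔF = 0.78 × 1.55 = 1.2090 K.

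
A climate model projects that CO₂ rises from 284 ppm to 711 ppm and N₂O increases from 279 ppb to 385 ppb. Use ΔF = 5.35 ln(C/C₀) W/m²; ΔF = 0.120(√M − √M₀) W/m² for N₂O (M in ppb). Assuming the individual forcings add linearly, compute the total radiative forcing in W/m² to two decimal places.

CO₂: 5.35 × ln(711/284) = 5.35 × ln(2.50352) = 5.35 × 0.91770 = 4.9097 W/m².
N₂O: 0.120 × (√385 − √279) = 0.120 × (19.6214 − 16.7033) = 0.120 × 2.9181 = 0.3502 W/m².
Total ΔF = 4.9097 + 0.3502 = 5.2599 W/m².

ΔF = 5.26 W/m²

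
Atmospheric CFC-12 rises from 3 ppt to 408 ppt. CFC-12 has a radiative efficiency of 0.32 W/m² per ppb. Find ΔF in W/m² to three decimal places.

CFC-12: Δ = 408 − 3 = 405 ppt = 0.405 ppb; ΔF = 0.32 × 0.405 = 0.1296 W/m².

ΔF = 0.130 W/m²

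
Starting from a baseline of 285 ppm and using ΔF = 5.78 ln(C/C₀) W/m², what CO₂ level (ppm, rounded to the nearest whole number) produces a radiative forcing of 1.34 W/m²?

Set 5.78 ln(C/285) = 1.34, so ln(C/285) = 1.34/5.78 = 0.23183.
Then C/285 = e^0.23183 = 1.26091, giving C = 285 × 1.26091 = 359.36 ppm.

C ≈ 359 ppm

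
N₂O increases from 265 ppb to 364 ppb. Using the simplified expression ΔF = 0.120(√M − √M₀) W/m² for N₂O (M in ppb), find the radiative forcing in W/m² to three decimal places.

N₂O: 0.120 × (√364 − √265) = 0.120 × (19.0788 − 16.2788) = 0.120 × 2.8000 = 0.3360 W/m².

ΔF = 0.336 W/m²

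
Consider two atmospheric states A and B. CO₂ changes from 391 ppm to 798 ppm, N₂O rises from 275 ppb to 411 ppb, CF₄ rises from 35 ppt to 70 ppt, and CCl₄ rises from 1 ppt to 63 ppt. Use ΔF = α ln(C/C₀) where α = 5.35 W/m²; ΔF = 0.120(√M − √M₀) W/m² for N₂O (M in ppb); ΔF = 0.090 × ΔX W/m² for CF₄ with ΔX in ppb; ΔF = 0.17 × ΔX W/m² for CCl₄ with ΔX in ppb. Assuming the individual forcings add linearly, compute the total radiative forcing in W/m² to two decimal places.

CO₂: 5.35 × ln(798/391) = 5.35 × ln(2.04092) = 5.35 × 0.71340 = 3.8167 W/m².
N₂O: 0.120 × (√411 − √275) = 0.120 × (20.2731 − 16.5831) = 0.120 × 3.6900 = 0.4428 W/m².
CF₄: Δ = 70 − 35 = 35 ppt = 0.035 ppb; ΔF = 0.090 × 0.035 = 0.0032 W/m².
CCl₄: Δ = 63 − 1 = 62 ppt = 0.062 ppb; ΔF = 0.17 × 0.062 = 0.0105 W/m².
Total ΔF = 3.8167 + 0.4428 + 0.0032 + 0.0105 = 4.2732 W/m².

ΔF = 4.27 W/m²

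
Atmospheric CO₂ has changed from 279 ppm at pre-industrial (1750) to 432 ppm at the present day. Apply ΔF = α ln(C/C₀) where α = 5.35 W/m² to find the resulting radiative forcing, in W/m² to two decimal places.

CO₂: 5.35 × ln(432/279) = 5.35 × ln(1.54839) = 5.35 × 0.43722 = 2.3391 W/m².

ΔF = 2.34 W/m²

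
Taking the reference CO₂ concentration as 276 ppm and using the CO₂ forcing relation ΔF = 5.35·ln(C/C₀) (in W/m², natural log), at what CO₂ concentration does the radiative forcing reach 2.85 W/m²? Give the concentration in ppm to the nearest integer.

C ≈ 470 ppm

Set 5.35 ln(C/276) = 2.85, so ln(C/276) = 2.85/5.35 = 0.53271.
Then C/276 = e^0.53271 = 1.70354, giving C = 276 × 1.70354 = 470.18 ppm.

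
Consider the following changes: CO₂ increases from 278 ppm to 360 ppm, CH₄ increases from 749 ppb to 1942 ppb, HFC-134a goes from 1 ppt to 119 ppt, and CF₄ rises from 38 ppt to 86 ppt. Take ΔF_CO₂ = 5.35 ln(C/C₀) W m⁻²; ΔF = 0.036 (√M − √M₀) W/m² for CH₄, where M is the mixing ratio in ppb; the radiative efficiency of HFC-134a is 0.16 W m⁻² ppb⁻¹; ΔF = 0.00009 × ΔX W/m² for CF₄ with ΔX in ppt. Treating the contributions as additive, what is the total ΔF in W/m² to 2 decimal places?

CO₂: 5.35 × ln(360/278) = 5.35 × ln(1.29496) = 5.35 × 0.25848 = 1.3829 W/m².
CH₄: 0.036 × (√1942 − √749) = 0.036 × (44.0681 − 27.3679) = 0.036 × 16.7002 = 0.6012 W/m².
HFC-134a: Δ = 119 − 1 = 118 ppt = 0.118 ppb; ΔF = 0.16 × 0.118 = 0.0189 W/m².
CF₄: ΔF = 0.00009 × (86 − 38) = 0.00009 × 48 = 0.0043 W/m².
Total ΔF = 1.3829 + 0.6012 + 0.0189 + 0.0043 = 2.0073 W/m².

ΔF = 2.01 W/m²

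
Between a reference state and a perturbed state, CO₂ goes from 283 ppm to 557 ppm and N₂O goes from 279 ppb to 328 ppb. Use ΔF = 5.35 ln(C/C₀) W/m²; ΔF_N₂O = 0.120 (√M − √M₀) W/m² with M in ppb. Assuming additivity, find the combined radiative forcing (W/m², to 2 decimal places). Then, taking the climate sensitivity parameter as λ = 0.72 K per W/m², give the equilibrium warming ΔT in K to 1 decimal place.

ΔF = 3.79 W/m²; ΔT = 2.7 K

CO₂: 5.35 × ln(557/283) = 5.35 × ln(1.96820) = 5.35 × 0.67712 = 3.6226 W/m².
N₂O: 0.120 × (√328 − √279) = 0.120 × (18.1108 − 16.7033) = 0.120 × 1.4075 = 0.1689 W/m².
Total ΔF = 3.6226 + 0.1689 = 3.7915 W/m².
ΔT = λ ΔF = 0.72 × 3.79 = 2.7288 K.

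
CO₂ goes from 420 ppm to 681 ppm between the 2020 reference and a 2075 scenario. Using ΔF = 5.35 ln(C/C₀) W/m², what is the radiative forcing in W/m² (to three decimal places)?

ΔF = 2.586 W/m²

CO₂: 5.35 × ln(681/420) = 5.35 × ln(1.62143) = 5.35 × 0.48331 = 2.5857 W/m².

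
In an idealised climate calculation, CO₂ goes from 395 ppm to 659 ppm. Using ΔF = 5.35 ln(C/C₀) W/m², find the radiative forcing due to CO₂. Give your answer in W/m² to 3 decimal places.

CO₂ absorption bands are partially saturated, so forcing scales with the logarithm of the concentration ratio.
CO₂: 5.35 × ln(659/395) = 5.35 × ln(1.66835) = 5.35 × 0.51184 = 2.7383 W/m².

ΔF = 2.738 W/m²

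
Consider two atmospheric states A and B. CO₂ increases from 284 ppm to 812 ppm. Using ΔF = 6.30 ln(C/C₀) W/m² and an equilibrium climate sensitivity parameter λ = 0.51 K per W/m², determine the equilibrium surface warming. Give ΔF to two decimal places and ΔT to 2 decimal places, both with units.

CO₂: 6.30 × ln(812/284) = 6.30 × ln(2.85915) = 6.30 × 1.05052 = 6.6183 W/m².
ΔT = λ ΔF = 0.51 × 6.62 = 3.3762 K.

ΔF = 6.62 W/m²; ΔT = 3.38 K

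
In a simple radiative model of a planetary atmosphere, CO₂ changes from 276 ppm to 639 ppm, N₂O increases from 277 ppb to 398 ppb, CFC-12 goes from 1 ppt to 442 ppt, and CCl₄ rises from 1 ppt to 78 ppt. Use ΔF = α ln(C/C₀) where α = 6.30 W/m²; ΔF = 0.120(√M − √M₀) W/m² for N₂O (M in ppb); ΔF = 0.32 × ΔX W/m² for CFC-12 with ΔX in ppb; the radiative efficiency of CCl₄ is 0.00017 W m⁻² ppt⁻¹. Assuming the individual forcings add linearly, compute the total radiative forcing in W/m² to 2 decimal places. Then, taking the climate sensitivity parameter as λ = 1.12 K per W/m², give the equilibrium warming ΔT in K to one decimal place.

CO₂: 6.30 × ln(639/276) = 6.30 × ln(2.31522) = 6.30 × 0.83950 = 5.2889 W/m².
N₂O: 0.120 × (√398 − √277) = 0.120 × (19.9499 − 16.6433) = 0.120 × 3.3066 = 0.3968 W/m².
CFC-12: Δ = 442 − 1 = 441 ppt = 0.441 ppb; ΔF = 0.32 × 0.441 = 0.1411 W/m².
CCl₄: ΔF = 0.00017 × (78 − 1) = 0.00017 × 77 = 0.0131 W/m².
Total ΔF = 5.2889 + 0.3968 + 0.1411 + 0.0131 = 5.8399 W/m².
ΔT = λ ΔF = 1.12 × 5.84 = 6.5408 K.

ΔF = 5.84 W/m²; ΔT = 6.5 K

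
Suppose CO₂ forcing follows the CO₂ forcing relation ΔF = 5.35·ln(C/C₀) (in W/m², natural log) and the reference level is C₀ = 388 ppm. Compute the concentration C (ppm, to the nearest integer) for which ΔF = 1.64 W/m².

Set 5.35 ln(C/388) = 1.64, so ln(C/388) = 1.64/5.35 = 0.30654.
Then C/388 = e^0.30654 = 1.35872, giving C = 388 × 1.35872 = 527.18 ppm.

C ≈ 527 ppm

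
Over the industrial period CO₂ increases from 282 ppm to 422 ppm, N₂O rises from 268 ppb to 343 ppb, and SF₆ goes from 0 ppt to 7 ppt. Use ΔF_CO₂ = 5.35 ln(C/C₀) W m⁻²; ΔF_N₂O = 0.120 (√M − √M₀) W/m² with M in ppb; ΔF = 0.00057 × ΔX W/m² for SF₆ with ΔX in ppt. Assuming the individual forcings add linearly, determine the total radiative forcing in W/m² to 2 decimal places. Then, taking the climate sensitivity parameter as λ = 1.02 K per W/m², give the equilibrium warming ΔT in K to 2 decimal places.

CO₂: 5.35 × ln(422/282) = 5.35 × ln(1.49645) = 5.35 × 0.40310 = 2.1566 W/m².
N₂O: 0.120 × (√343 − √268) = 0.120 × (18.5203 − 16.3707) = 0.120 × 2.1496 = 0.2580 W/m².
SF₆: ΔF = 0.00057 × (7 − 0) = 0.00057 × 7 = 0.0040 W/m².
Total ΔF = 2.1566 + 0.2580 + 0.0040 = 2.4186 W/m².
ΔT = λ ΔF = 1.02 × 2.42 = 2.4684 K.

ΔF = 2.42 W/m²; ΔT = 2.47 K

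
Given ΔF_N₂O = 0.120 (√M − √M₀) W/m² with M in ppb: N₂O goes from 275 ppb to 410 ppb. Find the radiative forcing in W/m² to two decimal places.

ΔF = 0.44 W/m²

N₂O: 0.120 × (√410 − √275) = 0.120 × (20.2485 − 16.5831) = 0.120 × 3.6654 = 0.4398 W/m².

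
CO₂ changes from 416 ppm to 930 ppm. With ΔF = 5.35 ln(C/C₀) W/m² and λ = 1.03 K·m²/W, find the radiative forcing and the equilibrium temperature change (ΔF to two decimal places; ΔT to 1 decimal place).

ΔF = 4.30 W/m²; ΔT = 4.4 K

CO₂: 5.35 × ln(930/416) = 5.35 × ln(2.23558) = 5.35 × 0.80450 = 4.3041 W/m².
ΔT = λ ΔF = 1.03 × 4.30 = 4.4290 K.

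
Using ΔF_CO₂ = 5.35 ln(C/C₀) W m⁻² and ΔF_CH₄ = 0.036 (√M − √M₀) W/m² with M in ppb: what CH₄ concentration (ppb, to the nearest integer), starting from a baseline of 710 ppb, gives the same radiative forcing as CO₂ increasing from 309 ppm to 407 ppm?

CO₂ forcing: 5.35 × ln(407/309) = 5.35 × 0.275472 = 1.47378 W/m².
Set 0.036(√M − √710) = 1.47378: √M = 1.47378/0.036 + √710 = 40.9383 + 26.6458 = 67.5841.
M = (67.5841)² = 4567.61 ppb.

M ≈ 4568 ppb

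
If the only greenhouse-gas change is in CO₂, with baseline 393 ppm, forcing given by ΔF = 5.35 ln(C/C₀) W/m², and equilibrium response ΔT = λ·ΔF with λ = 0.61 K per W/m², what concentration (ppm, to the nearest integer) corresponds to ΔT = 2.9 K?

C ≈ 956 ppm

Required forcing: ΔF = ΔT/λ = 2.9/0.61 = 4.7541 W/m².
Then ln(C/393) = ΔF/5.35 = 4.7541/5.35 = 0.88862.
So C = 393 × e^0.88862 = 393 × 2.43177 = 955.69 ppm.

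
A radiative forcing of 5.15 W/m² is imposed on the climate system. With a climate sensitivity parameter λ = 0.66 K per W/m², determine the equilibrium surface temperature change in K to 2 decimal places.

ΔT = 3.40 K

ΔT = λ ΔF = 0.66 × 5.15 = 3.3990 K.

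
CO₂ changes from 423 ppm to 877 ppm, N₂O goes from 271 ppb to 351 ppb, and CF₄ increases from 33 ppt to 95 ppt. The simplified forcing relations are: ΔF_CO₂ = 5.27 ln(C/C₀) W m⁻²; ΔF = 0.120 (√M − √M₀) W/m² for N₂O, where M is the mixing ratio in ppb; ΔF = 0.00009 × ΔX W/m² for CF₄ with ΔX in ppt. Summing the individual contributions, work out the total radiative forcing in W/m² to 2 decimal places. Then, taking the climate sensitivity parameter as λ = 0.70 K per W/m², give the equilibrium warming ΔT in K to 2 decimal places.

ΔF = 4.12 W/m²; ΔT = 2.88 K

CO₂: 5.27 × ln(877/423) = 5.27 × ln(2.07329) = 5.27 × 0.72914 = 3.8426 W/m².
N₂O: 0.120 × (√351 − √271) = 0.120 × (18.7350 − 16.4621) = 0.120 × 2.2729 = 0.2727 W/m².
CF₄: ΔF = 0.00009 × (95 − 33) = 0.00009 × 62 = 0.0056 W/m².
Total ΔF = 3.8426 + 0.2727 + 0.0056 = 4.1209 W/m².
ΔT = λ ΔF = 0.70 × 4.12 = 2.8840 K.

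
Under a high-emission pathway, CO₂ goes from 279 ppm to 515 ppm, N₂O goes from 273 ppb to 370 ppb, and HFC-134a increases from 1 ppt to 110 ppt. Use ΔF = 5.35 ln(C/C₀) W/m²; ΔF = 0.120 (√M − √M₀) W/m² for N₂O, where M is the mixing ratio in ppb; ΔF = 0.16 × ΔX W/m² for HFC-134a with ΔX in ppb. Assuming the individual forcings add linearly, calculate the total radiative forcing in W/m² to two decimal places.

CO₂: 5.35 × ln(515/279) = 5.35 × ln(1.84588) = 5.35 × 0.61296 = 3.2793 W/m².
N₂O: 0.120 × (√370 − √273) = 0.120 × (19.2354 − 16.5227) = 0.120 × 2.7127 = 0.3255 W/m².
HFC-134a: Δ = 110 − 1 = 109 ppt = 0.109 ppb; ΔF = 0.16 × 0.109 = 0.0174 W/m².
Total ΔF = 3.2793 + 0.3255 + 0.0174 = 3.6222 W/m².

ΔF = 3.62 W/m²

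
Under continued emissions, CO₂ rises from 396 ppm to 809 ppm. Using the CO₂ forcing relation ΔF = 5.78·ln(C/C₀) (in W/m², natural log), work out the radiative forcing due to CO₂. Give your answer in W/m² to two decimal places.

ΔF = 4.13 W/m²

CO₂: 5.78 × ln(809/396) = 5.78 × ln(2.04293) = 5.78 × 0.71439 = 4.1292 W/m².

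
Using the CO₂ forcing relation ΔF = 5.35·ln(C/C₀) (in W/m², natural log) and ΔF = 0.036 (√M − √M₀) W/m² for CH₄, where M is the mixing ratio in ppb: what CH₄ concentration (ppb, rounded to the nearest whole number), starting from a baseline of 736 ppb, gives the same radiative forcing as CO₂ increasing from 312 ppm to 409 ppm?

M ≈ 4537 ppb

CO₂ forcing: 5.35 × ln(409/312) = 5.35 × 0.270712 = 1.44831 W/m².
Set 0.036(√M − √736) = 1.44831: √M = 1.44831/0.036 + √736 = 40.2308 + 27.1293 = 67.3601.
M = (67.3601)² = 4537.38 ppb.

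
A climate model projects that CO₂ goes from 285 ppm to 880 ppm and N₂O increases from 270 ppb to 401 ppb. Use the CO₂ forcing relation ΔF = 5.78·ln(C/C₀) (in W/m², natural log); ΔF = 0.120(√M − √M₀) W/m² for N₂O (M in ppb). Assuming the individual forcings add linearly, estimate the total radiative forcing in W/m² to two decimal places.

CO₂: 5.78 × ln(880/285) = 5.78 × ln(3.08772) = 5.78 × 1.12743 = 6.5165 W/m².
N₂O: 0.120 × (√401 − √270) = 0.120 × (20.0250 − 16.4317) = 0.120 × 3.5933 = 0.4312 W/m².
Total ΔF = 6.5165 + 0.4312 = 6.9477 W/m².

ΔF = 6.95 W/m²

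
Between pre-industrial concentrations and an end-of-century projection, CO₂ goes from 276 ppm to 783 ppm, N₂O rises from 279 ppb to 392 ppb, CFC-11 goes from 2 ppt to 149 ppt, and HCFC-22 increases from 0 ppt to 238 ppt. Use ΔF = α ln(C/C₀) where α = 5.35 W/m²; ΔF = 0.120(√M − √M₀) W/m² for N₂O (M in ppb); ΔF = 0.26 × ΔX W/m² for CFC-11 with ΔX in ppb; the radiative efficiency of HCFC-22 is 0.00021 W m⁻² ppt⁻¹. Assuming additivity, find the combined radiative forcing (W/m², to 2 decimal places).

CO₂: 5.35 × ln(783/276) = 5.35 × ln(2.83696) = 5.35 × 1.04273 = 5.5786 W/m².
N₂O: 0.120 × (√392 − √279) = 0.120 × (19.7990 − 16.7033) = 0.120 × 3.0957 = 0.3715 W/m².
CFC-11: Δ = 149 − 2 = 147 ppt = 0.147 ppb; ΔF = 0.26 × 0.147 = 0.0382 W/m².
HCFC-22: ΔF = 0.00021 × (238 − 0) = 0.00021 × 238 = 0.0500 W/m².
Total ΔF = 5.5786 + 0.3715 + 0.0382 + 0.0500 = 6.0383 W/m².

ΔF = 6.04 W/m²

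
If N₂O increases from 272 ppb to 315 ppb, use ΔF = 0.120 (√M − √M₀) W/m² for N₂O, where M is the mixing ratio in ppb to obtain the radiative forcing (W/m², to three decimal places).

N₂O: 0.120 × (√315 − √272) = 0.120 × (17.7482 − 16.4924) = 0.120 × 1.2558 = 0.1507 W/m².

ΔF = 0.151 W/m²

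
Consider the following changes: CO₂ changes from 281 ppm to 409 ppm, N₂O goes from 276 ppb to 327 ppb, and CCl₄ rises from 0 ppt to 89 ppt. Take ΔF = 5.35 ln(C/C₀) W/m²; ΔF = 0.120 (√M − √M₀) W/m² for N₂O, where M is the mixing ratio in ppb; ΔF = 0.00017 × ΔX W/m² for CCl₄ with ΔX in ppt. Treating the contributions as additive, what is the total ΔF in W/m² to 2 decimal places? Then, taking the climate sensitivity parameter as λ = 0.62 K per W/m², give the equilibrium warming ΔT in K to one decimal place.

CO₂: 5.35 × ln(409/281) = 5.35 × ln(1.45552) = 5.35 × 0.37536 = 2.0082 W/m².
N₂O: 0.120 × (√327 − √276) = 0.120 × (18.0831 − 16.6132) = 0.120 × 1.4699 = 0.1764 W/m².
CCl₄: ΔF = 0.00017 × (89 − 0) = 0.00017 × 89 = 0.0151 W/m².
Total ΔF = 2.0082 + 0.1764 + 0.0151 = 2.1997 W/m².
ΔT = λ ΔF = 0.62 × 2.20 = 1.3640 K.

ΔF = 2.20 W/m²; ΔT = 1.4 K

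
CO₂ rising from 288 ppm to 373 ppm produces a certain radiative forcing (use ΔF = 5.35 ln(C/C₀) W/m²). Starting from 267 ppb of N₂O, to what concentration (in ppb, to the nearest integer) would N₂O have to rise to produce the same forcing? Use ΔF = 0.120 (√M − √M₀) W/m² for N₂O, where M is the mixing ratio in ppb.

M ≈ 777 ppb

CO₂ forcing: 5.35 × ln(373/288) = 5.35 × 0.258618 = 1.38361 W/m².
Set 0.120(√M − √267) = 1.38361: √M = 1.38361/0.120 + √267 = 11.5301 + 16.3401 = 27.8702.
M = (27.8702)² = 776.75 ppb.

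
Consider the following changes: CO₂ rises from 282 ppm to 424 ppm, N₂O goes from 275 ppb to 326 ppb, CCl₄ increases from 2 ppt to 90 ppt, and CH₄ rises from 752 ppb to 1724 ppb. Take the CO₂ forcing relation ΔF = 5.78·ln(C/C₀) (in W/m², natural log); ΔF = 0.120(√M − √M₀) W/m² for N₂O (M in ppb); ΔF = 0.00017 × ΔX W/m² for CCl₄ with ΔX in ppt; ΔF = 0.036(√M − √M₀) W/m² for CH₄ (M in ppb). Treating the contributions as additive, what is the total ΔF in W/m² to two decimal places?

CO₂: 5.78 × ln(424/282) = 5.78 × ln(1.50355) = 5.78 × 0.40783 = 2.3573 W/m².
N₂O: 0.120 × (√326 − √275) = 0.120 × (18.0555 − 16.5831) = 0.120 × 1.4724 = 0.1767 W/m².
CCl₄: ΔF = 0.00017 × (90 − 2) = 0.00017 × 88 = 0.0150 W/m².
CH₄: 0.036 × (√1724 − √752) = 0.036 × (41.5211 − 27.4226) = 0.036 × 14.0985 = 0.5075 W/m².
Total ΔF = 2.3573 + 0.1767 + 0.0150 + 0.5075 = 3.0565 W/m².

ΔF = 3.06 W/m²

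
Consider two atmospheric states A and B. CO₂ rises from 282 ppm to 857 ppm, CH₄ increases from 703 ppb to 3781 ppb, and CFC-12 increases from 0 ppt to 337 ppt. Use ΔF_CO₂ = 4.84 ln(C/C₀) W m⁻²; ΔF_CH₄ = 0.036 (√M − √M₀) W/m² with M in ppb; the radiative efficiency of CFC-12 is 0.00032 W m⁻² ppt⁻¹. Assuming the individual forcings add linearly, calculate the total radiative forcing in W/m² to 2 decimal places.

ΔF = 6.75 W/m²

CO₂: 4.84 × ln(857/282) = 4.84 × ln(3.03901) = 4.84 × 1.11153 = 5.3798 W/m².
CH₄: 0.036 × (√3781 − √703) = 0.036 × (61.4898 − 26.5141) = 0.036 × 34.9757 = 1.2591 W/m².
CFC-12: ΔF = 0.00032 × (337 − 0) = 0.00032 × 337 = 0.1078 W/m².
Total ΔF = 5.3798 + 1.2591 + 0.1078 = 6.7467 W/m².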